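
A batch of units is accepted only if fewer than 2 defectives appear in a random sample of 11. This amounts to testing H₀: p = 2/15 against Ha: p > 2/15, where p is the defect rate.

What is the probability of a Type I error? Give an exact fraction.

764941728932/1729951171875

The significance level is the probability, assuming p = 2/15, of seeing 2 or more defectives in 11 draws.
Via the complement, α = 1 − Σ_{j=0}^{1} C(11,j)(2/15)^j(13/15)^{11-j} = 764941728932/1729951171875.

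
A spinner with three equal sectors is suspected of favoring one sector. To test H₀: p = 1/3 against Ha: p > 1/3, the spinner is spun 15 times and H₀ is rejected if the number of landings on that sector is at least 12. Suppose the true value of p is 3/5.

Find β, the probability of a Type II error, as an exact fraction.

27755679248/30517578125

β = P(fail to reject H₀ | Ha true) = P(X ≤ 11 | p = 3/5), X ~ Binomial(15, 3/5).
Equivalently, β = 1 − P(X ≥ 12) = 27755679248/30517578125.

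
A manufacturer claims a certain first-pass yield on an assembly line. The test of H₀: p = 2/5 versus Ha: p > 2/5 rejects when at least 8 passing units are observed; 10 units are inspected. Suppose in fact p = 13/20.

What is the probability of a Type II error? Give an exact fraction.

A Type II error is failing to reject when Ha holds: with p = 13/20, β = P(K ≤ 7).
Adding the binomial probabilities P(K=0)+…+P(K=7) at p = 13/20 gives 1890285078059/2560000000000.

1890285078059/2560000000000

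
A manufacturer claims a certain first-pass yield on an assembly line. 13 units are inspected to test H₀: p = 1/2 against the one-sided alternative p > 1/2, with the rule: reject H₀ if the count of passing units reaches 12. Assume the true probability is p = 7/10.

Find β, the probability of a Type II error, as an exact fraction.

4681650394377/5000000000000

β = P(fail to reject H₀ | Ha true) = P(K ≤ 11 | p = 7/10), K ~ Binomial(13, 7/10).
Adding the binomial probabilities P(K=0)+…+P(K=11) at p = 7/10 gives 4681650394377/5000000000000.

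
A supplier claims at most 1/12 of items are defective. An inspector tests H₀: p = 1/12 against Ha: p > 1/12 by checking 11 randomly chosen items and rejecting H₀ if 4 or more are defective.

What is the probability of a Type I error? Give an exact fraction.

305362129/30958682112

α = P(reject H₀ | H₀ true) = P(Y ≥ 4 | p = 1/12), Y ~ Binomial(11, 1/12).
α = 1 − P(Y ≤ 3) = 1 − 30653319983/30958682112 = 305362129/30958682112.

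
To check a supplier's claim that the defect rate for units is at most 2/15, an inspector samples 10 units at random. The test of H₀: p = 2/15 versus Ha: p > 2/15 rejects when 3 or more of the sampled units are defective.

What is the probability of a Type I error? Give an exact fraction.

26623460512/192216796875

The significance level is the probability, assuming p = 2/15, of seeing 3 or more defectives in 10 draws.
Computing the lower-tail complement: 1 − 165593336363/192216796875 = 26623460512/192216796875.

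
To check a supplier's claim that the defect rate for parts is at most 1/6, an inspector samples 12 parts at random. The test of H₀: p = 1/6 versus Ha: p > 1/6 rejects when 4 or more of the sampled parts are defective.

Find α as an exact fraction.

90828487/725594112

Under H₀, S ~ Binomial(12, 1/6); the Type I error rate is P(S ≥ 4).
α = 1 − P(S ≤ 3) = 1 − 634765625/725594112 = 90828487/725594112.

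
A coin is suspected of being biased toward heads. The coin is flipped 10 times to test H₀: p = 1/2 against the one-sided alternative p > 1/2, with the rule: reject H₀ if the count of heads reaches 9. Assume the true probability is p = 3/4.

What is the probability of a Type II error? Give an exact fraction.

792697/1048576

Under the alternative p = 3/4, S ~ Binomial(10, 3/4); β is the probability the test does not reject, P(S < 9).
Equivalently, β = 1 − P(S ≥ 9) = 792697/1048576.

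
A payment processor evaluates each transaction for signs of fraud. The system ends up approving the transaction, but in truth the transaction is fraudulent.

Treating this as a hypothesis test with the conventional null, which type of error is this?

Type II error

The null hypothesis here is that the transaction is legitimate.
'Approving the transaction' corresponds to failing to reject H₀.
H₀ was not rejected but H₀ is false — a Type II error (false negative).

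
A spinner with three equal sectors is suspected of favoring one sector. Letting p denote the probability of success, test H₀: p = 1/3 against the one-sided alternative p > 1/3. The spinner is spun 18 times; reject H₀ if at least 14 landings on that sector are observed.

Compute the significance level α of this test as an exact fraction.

56137/387420489

The Type I error probability is α = P(Y ≥ 14) computed under H₀, where Y ~ Binomial(18, 1/3).
P(Y ≥ 14) = Σ_{j=14}^{18} C(18,j)·(1/3)^j·(2/3)^{18-j} = 56137/387420489.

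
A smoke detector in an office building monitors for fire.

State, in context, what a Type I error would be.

A Type I error would mean concluding that there is a fire when in fact there is no fire.

With the conventional null hypothesis that there is no fire:
A Type I error is rejecting H₀ when H₀ is true.
Here that means sounding the alarm and evacuating the building when actually there is no fire.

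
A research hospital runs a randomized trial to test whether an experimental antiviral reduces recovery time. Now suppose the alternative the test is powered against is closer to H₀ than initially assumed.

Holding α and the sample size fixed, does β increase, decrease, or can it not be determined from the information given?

It increases.

A smaller departure from H₀ means the test statistic under Ha is distributed closer to where it would be under H₀; rejection becomes less likely.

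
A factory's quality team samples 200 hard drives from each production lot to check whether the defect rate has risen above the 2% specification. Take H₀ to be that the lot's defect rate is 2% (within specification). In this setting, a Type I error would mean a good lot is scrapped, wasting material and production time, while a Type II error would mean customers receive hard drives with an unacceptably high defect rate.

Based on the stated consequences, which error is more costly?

The Type II consequence (customers receive hard drives with an unacceptably high defect rate) is more severe than the Type I consequence (a good lot is scrapped, wasting material and production time).

Type II error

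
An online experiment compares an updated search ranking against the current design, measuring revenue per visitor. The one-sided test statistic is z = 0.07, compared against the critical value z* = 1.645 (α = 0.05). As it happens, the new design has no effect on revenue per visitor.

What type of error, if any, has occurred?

No error — this is a correct decision.

The conventional null hypothesis is that the new design has no effect on revenue per visitor.
Since z = 0.07 ≤ z* = 1.645, H₀ is not rejected.
H₀ is true (actually the new design has no effect on revenue per visitor).
The decision matches the true state — no error.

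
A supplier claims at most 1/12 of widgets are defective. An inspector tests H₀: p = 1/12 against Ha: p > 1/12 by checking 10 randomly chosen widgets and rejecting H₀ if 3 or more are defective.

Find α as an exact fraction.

229526089/5159780352

The significance level is the probability, assuming p = 1/12, of seeing 3 or more defectives in 10 draws.
Via the complement, α = 1 − Σ_{j=0}^{2} C(10,j)(1/12)^j(11/12)^{10-j} = 229526089/5159780352.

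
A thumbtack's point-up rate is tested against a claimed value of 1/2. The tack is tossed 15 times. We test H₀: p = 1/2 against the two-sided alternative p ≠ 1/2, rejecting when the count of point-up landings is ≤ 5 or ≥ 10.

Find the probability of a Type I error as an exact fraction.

The significance level is the null-hypothesis probability of the rejection region {≤5} ∪ {≥10}.
The two tails are symmetric, so α = 2·(1 + 15 + 105 + 455 + 1365 + 3003)/2^15 = 9888/32768 = 309/1024.

309/1024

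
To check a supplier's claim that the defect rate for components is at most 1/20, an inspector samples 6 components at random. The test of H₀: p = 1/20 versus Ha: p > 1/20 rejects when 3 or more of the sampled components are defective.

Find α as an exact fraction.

14271/6400000

α = P(reject H₀ | H₀ true) = P(Y ≥ 3 | p = 1/20), Y ~ Binomial(6, 1/20).
Via the complement, α = 1 − Σ_{j=0}^{2} C(6,j)(1/20)^j(19/20)^{6-j} = 14271/6400000.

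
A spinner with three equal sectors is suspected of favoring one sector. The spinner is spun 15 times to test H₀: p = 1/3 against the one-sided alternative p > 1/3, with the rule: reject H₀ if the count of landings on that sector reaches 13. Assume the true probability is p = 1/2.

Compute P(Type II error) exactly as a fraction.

β = P(fail to reject H₀ | Ha true) = P(Y ≤ 12 | p = 1/2), Y ~ Binomial(15, 1/2).
Summing C(15,j)·(1/2)^j·(1/2)^{15-j} for j = 0..12 gives 32647/32768.

32647/32768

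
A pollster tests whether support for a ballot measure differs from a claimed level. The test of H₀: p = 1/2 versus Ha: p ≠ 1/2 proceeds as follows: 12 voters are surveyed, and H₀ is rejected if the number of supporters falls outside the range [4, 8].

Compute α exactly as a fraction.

α = P(K ≤ 3 or K ≥ 9 | p = 1/2), K ~ Binomial(12, 1/2).
Each tail has probability (1 + 12 + 66 + 220)/4096; doubling gives α = 598/4096 = 299/2048.

299/2048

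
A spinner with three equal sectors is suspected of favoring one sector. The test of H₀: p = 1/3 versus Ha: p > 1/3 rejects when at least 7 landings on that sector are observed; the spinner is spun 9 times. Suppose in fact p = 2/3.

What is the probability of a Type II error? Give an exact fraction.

A Type II error is failing to reject when Ha holds: with p = 2/3, β = P(Y ≤ 6).
Adding the binomial probabilities P(Y=0)+…+P(Y=6) at p = 2/3 gives 12259/19683.

12259/19683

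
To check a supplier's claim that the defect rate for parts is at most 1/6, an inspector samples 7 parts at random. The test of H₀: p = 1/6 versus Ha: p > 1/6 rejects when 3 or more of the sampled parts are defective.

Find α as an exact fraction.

α = P(reject H₀ | H₀ true) = P(X ≥ 3 | p = 1/6), X ~ Binomial(7, 1/6).
α = 1 − P(X ≤ 2) = 1 − 3125/3456 = 331/3456.

331/3456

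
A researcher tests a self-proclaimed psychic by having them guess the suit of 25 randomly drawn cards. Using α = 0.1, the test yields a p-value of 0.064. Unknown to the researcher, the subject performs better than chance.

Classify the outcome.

The conventional null hypothesis is that the subject is guessing at random (p = 1/4).
Since p = 0.064 < α = 0.1, H₀ is rejected.
H₀ is false (actually the subject performs better than chance).
The decision matches the true state — no error.

Neither — the decision is correct.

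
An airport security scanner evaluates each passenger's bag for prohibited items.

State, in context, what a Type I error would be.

A Type I error would mean concluding that the bag contains a prohibited item when in fact the bag contains no prohibited items.

With the conventional null hypothesis that the bag contains no prohibited items:
A Type I error is rejecting H₀ when H₀ is true.
Here that means flagging the bag for a manual search when actually the bag contains no prohibited items.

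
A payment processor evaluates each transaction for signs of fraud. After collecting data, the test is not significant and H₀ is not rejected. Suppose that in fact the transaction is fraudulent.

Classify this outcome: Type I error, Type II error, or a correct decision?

Type II error

The conventional null hypothesis here is that the transaction is legitimate.
H₀ was not rejected, but H₀ is actually false.
Failing to reject a false null hypothesis is a Type II error (false negative).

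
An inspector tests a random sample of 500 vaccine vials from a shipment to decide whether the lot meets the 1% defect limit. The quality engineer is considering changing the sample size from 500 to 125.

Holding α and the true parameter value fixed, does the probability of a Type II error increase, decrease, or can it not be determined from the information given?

A smaller sample increases the standard error, so the sampling distributions under H₀ and Ha overlap more.

It increases.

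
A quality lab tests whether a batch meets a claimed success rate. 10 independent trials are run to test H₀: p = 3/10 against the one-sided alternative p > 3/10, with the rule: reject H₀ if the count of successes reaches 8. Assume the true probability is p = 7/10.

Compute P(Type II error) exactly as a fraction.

A Type II error is failing to reject when Ha holds: with p = 7/10, β = P(Y ≤ 7).
Equivalently, β = 1 − P(Y ≥ 8) = 771521517/1250000000.

771521517/1250000000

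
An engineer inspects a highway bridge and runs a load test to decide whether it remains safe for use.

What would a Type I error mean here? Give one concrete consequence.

A Type I error would mean concluding that the structure is structurally deficient when in fact the structure meets the required load capacity (safe). Consequence: a sound structure is closed unnecessarily, at significant cost and disruption.

With the conventional null hypothesis that the structure meets the required load capacity (safe):
A Type I error is rejecting H₀ when H₀ is true.
Here that means closing the structure for repairs when actually the structure meets the required load capacity (safe).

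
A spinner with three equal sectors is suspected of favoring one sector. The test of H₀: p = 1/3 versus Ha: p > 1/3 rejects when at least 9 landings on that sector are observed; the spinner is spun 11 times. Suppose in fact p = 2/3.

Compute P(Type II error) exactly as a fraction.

A Type II error is failing to reject when Ha holds: with p = 2/3, β = P(K ≤ 8).
Equivalently, β = 1 − P(K ≥ 9) = 1675/2187.

1675/2187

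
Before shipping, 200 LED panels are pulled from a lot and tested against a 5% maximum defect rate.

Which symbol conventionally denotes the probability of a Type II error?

P(Type II error) = P(fail to reject H₀ | H₀ false) = β.

β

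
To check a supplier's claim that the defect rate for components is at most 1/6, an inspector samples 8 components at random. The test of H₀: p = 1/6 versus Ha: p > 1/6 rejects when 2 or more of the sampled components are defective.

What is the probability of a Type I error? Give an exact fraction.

663991/1679616

α = P(reject H₀ | H₀ true) = P(S ≥ 2 | p = 1/6), S ~ Binomial(8, 1/6).
α = 1 − P(S ≤ 1) = 1 − 1015625/1679616 = 663991/1679616.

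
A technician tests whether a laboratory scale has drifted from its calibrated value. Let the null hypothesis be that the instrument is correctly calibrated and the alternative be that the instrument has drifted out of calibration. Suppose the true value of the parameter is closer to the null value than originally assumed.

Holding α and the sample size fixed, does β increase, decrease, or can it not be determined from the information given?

A smaller true effect puts the Ha sampling distribution closer to H₀, so more of it falls in the non-rejection region.

It increases.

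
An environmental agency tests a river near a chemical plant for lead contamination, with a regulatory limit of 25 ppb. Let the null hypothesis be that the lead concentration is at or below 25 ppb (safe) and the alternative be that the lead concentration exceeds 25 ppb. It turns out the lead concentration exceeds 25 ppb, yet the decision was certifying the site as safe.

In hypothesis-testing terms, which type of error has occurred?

Type II error

'Certifying the site as safe' corresponds to failing to reject H₀.
H₀ was not rejected but H₀ is false — a Type II error (false negative).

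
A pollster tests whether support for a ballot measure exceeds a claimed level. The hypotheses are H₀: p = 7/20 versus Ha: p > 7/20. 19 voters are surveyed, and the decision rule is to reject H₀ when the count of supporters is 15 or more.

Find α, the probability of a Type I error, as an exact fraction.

α = P(reject H₀ | H₀ true) = P(X ≥ 15 | p = 7/20), with X ~ Binomial(19, 7/20).
Adding the binomial terms for j = 15 through 19 with p = 7/20 yields 30172619187361172599/262144000000000000000000.

30172619187361172599/262144000000000000000000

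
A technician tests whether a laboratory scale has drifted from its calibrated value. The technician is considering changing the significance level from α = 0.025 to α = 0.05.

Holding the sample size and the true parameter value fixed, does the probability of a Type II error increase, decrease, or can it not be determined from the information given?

It decreases.

A larger α widens the rejection region, so when the alternative is true more outcomes lead to rejection — failing to reject becomes less likely.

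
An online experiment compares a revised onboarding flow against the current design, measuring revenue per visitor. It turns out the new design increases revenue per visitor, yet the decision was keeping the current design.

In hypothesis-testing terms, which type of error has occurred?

Type II error

The null hypothesis here is that the new design has no effect on revenue per visitor.
'Keeping the current design' corresponds to failing to reject H₀.
H₀ was not rejected but H₀ is false — a Type II error (false negative).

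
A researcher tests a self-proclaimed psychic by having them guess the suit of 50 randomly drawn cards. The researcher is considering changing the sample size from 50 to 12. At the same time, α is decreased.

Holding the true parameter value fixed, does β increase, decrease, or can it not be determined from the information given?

It increases.

A smaller sample increases the standard error, so the sampling distributions under H₀ and Ha overlap more. A smaller α moves the rejection region further into the tail. With the alternative true, more outcomes now fall outside the rejection region, so failing to reject becomes more likely. Both changes push β in the same direction.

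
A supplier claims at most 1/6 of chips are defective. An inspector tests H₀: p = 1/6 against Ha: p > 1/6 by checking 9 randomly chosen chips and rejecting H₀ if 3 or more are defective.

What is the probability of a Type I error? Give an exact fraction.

The significance level is the probability, assuming p = 1/6, of seeing 3 or more defectives in 9 draws.
Via the complement, α = 1 − Σ_{j=0}^{2} C(9,j)(1/6)^j(5/6)^{9-j} = 898223/5038848.

898223/5038848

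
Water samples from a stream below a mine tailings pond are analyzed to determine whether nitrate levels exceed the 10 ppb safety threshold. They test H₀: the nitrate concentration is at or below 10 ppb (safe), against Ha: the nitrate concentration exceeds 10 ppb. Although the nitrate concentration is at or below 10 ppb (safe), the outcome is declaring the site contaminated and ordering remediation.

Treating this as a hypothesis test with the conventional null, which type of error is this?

Type I error

'Declaring the site contaminated and ordering remediation' corresponds to rejecting H₀.
H₀ was rejected but H₀ is true — a Type I error (false positive).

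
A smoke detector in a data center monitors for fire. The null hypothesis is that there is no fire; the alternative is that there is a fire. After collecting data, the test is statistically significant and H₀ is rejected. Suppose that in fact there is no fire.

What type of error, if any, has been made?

Type I error

H₀ was rejected, but H₀ is actually true.
Rejecting a true null hypothesis is a Type I error (false positive).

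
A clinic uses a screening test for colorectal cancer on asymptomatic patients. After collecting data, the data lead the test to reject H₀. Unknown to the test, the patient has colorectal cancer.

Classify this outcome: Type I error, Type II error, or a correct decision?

The conventional null hypothesis here is that the patient does not have colorectal cancer.
The test rejected a false H₀ — the decision matches the true state.

Neither — the decision is correct.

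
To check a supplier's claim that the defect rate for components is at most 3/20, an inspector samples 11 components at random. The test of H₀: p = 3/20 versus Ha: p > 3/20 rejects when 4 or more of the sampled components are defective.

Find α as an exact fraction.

α = P(reject H₀ | H₀ true) = P(K ≥ 4 | p = 3/20), K ~ Binomial(11, 3/20).
α = 1 − P(K ≤ 3) = 1 − 4764442332203/5120000000000 = 355557667797/5120000000000.

355557667797/5120000000000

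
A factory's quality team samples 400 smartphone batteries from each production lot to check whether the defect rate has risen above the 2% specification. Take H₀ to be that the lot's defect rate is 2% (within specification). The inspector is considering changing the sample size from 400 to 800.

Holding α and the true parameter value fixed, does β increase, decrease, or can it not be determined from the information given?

It decreases.

More data shrinks sampling variability; the test statistic under Ha concentrates further from the null value, making rejection more likely.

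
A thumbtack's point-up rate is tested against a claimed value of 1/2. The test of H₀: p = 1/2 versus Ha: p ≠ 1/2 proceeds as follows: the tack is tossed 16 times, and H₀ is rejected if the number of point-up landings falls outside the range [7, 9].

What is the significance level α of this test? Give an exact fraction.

14893/32768

Under H₀, S ~ Binomial(16, 1/2); α is the probability of landing in either tail, P(S ≤ 6) + P(S ≥ 10).
By symmetry, α = 2·P(S ≤ 6) = 2·(1 + 16 + 120 + 560 + 1820 + 4368 + 8008)/65536 = 29786/65536 = 14893/32768.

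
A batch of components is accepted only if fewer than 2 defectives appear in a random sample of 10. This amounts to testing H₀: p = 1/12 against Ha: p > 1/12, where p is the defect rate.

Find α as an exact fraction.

The significance level is the probability, assuming p = 1/12, of seeing 2 or more defectives in 10 draws.
α = 1 − P(K ≤ 1) = 1 − 16505633837/20639121408 = 4133487571/20639121408.

4133487571/20639121408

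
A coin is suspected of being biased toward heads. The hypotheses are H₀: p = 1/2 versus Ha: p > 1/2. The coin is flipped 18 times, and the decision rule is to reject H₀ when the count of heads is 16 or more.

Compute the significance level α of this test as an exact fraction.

Under H₀, X ~ Binomial(18, 1/2), and α = P(X ≥ 16).
Summing the upper tail: (153 + 18 + 1) / 2^18 = 172/262144 = 43/65536.

43/65536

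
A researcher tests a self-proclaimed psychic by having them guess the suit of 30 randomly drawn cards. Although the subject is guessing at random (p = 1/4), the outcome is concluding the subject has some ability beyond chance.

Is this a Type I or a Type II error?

The null hypothesis here is that the subject is guessing at random (p = 1/4).
'Concluding the subject has some ability beyond chance' corresponds to rejecting H₀.
H₀ was rejected but H₀ is true — a Type I error (false positive).

Type I error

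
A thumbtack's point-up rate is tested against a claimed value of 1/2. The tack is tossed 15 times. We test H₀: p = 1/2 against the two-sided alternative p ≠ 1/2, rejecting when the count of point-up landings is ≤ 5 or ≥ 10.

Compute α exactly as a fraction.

The significance level is the null-hypothesis probability of the rejection region {≤5} ∪ {≥10}.
Each tail has probability (1 + 15 + 105 + 455 + 1365 + 3003)/32768; doubling gives α = 9888/32768 = 309/1024.

309/1024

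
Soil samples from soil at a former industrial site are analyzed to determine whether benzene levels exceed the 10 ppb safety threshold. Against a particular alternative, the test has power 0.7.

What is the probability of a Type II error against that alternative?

Power = 1 − β, so β = 1 − 0.7 = 0.3.

0.3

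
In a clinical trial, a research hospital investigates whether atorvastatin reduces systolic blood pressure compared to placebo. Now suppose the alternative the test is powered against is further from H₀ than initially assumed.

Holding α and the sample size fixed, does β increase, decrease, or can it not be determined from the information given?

A bigger departure from H₀ is easier for the test to detect, so it fails to reject less often.

It decreases.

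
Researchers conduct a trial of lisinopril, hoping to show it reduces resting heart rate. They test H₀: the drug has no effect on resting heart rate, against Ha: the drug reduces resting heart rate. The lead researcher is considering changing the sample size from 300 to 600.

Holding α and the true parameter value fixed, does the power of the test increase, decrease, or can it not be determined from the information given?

It increases.

More data shrinks sampling variability; the test statistic under Ha concentrates further from the null value, making rejection more likely.
Since power = 1 − β and β decreases, power increases.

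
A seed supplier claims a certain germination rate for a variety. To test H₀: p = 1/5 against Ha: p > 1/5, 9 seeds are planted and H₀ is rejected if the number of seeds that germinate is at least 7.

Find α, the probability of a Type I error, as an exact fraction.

The Type I error probability is α = P(S ≥ 7) computed under H₀, where S ~ Binomial(9, 1/5).
Adding the binomial terms for j = 7 through 9 with p = 1/5 yields 613/1953125.

613/1953125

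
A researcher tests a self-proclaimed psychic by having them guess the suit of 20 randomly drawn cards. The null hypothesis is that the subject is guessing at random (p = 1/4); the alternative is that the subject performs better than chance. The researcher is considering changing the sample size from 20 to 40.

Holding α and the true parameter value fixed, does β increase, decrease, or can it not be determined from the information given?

A larger sample reduces the standard error, pulling the sampling distribution under Ha further from the non-rejection region.

It decreases.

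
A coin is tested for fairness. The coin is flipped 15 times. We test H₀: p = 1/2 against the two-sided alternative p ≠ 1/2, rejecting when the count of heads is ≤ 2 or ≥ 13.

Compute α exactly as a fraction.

121/16384

The significance level is the null-hypothesis probability of the rejection region {≤2} ∪ {≥13}.
The two tails are symmetric, so α = 2·(1 + 15 + 105)/2^15 = 242/32768 = 121/16384.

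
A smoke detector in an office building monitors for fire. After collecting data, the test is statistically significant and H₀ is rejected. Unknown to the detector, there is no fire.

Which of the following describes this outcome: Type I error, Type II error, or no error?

Type I error

The conventional null hypothesis here is that there is no fire.
H₀ was rejected, but H₀ is actually true.
Rejecting a true null hypothesis is a Type I error (false positive).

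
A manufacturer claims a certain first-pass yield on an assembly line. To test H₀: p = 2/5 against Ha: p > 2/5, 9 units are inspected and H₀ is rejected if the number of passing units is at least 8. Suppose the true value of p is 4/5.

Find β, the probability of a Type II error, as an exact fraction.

1101157/1953125

Under the alternative p = 4/5, Y ~ Binomial(9, 4/5); β is the probability the test does not reject, P(Y < 8).
Summing C(9,j)·(4/5)^j·(1/5)^{9-j} for j = 0..7 gives 1101157/1953125.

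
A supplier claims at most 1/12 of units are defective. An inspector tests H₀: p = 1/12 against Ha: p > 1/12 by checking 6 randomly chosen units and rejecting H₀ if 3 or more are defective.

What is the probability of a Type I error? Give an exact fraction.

Under H₀, S ~ Binomial(6, 1/12); the Type I error rate is P(S ≥ 3).
α = 1 − P(S ≤ 2) = 1 − 1478741/1492992 = 14251/1492992.

14251/1492992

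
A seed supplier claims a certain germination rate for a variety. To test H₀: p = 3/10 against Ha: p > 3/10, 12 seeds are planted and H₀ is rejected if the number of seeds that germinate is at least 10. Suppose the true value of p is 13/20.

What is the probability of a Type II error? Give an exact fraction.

β = P(fail to reject H₀ | Ha true) = P(S ≤ 9 | p = 13/20), S ~ Binomial(12, 13/20).
Equivalently, β = 1 − P(S ≥ 10) = 695265215827749/819200000000000.

695265215827749/819200000000000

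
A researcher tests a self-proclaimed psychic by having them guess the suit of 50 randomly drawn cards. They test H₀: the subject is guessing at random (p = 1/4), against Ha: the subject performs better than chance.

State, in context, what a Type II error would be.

A Type II error would mean concluding that the subject is guessing at random (p = 1/4) (or at least failing to establish that the subject performs better than chance) when in fact the subject performs better than chance.

A Type II error is failing to reject H₀ when H₀ is false.
Here that means concluding there is no evidence of ability when actually the subject performs better than chance.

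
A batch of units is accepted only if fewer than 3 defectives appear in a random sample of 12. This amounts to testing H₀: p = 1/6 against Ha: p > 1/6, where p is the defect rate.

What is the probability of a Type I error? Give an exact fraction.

The significance level is the probability, assuming p = 1/6, of seeing 3 or more defectives in 12 draws.
Via the complement, α = 1 − Σ_{j=0}^{2} C(12,j)(1/6)^j(5/6)^{12-j} = 702172961/2176782336.

702172961/2176782336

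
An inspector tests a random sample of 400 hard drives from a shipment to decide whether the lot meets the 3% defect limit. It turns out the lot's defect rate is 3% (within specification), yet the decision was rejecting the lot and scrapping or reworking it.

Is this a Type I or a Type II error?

The null hypothesis here is that the lot's defect rate is 3% (within specification).
'Rejecting the lot and scrapping or reworking it' corresponds to rejecting H₀.
H₀ was rejected but H₀ is true — a Type I error (false positive).

Type I error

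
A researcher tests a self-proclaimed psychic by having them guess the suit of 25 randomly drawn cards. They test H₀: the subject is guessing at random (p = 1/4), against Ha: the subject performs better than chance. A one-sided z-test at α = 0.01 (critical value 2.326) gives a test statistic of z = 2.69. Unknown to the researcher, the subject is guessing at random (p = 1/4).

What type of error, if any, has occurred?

Type I error

Since z = 2.69 > z* = 2.326, H₀ is rejected.
H₀ is true (actually the subject is guessing at random (p = 1/4)).
Rejecting a true H₀ is a Type I error.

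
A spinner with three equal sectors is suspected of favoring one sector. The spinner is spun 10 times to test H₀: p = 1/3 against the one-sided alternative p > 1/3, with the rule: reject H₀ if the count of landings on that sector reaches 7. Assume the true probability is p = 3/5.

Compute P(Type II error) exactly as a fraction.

6032416/9765625

A Type II error is failing to reject when Ha holds: with p = 3/5, β = P(Y ≤ 6).
Equivalently, β = 1 − P(Y ≥ 7) = 6032416/9765625.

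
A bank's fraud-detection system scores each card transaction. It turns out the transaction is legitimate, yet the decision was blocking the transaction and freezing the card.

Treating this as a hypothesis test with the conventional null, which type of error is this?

The null hypothesis here is that the transaction is legitimate.
'Blocking the transaction and freezing the card' corresponds to rejecting H₀.
H₀ was rejected but H₀ is true — a Type I error (false positive).

Type I error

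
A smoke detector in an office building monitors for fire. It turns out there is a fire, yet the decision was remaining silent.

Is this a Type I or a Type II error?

Type II error

The null hypothesis here is that there is no fire.
'Remaining silent' corresponds to failing to reject H₀.
H₀ was not rejected but H₀ is false — a Type II error (false negative).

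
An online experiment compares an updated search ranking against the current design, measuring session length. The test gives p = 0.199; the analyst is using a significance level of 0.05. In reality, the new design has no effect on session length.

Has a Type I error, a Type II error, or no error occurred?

No error — this is a correct decision.

The conventional null hypothesis is that the new design has no effect on session length.
Since p = 0.199 ≥ α = 0.05, H₀ is not rejected.
H₀ is true (actually the new design has no effect on session length).
The decision matches the true state — no error.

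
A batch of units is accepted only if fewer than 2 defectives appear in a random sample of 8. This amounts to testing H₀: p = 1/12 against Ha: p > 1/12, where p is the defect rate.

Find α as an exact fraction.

59725447/429981696

Under H₀, Y ~ Binomial(8, 1/12); the Type I error rate is P(Y ≥ 2).
Computing the lower-tail complement: 1 − 370256249/429981696 = 59725447/429981696.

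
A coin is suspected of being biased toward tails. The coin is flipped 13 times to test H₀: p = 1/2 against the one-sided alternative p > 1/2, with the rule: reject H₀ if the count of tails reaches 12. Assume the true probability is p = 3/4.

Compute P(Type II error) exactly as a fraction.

3662863/4194304

Under the alternative p = 3/4, Y ~ Binomial(13, 3/4); β is the probability the test does not reject, P(Y < 12).
Equivalently, β = 1 − P(Y ≥ 12) = 3662863/4194304.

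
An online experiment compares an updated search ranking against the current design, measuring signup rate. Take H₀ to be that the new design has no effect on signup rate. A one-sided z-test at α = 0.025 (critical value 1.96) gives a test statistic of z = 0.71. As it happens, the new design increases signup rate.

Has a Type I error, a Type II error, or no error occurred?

Type II error

Since z = 0.71 ≤ z* = 1.96, H₀ is not rejected.
H₀ is false (actually the new design increases signup rate).
Failing to reject a false H₀ is a Type II error.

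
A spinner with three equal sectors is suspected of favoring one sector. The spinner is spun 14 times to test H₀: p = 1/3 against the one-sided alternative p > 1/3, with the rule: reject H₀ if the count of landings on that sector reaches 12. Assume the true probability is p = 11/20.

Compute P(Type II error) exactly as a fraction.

Under the alternative p = 11/20, S ~ Binomial(14, 11/20); β is the probability the test does not reject, P(S < 12).
Summing C(14,j)·(11/20)^j·(9/20)^{14-j} for j = 0..11 gives 805268516435735481/819200000000000000.

805268516435735481/819200000000000000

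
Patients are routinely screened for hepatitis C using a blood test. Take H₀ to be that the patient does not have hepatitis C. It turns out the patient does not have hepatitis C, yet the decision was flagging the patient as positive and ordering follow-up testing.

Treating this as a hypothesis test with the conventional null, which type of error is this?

Type I error

'Flagging the patient as positive and ordering follow-up testing' corresponds to rejecting H₀.
H₀ was rejected but H₀ is true — a Type I error (false positive).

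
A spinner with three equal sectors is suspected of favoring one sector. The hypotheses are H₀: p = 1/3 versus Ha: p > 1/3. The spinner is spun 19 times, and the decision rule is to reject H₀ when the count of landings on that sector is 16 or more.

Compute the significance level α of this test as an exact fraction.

2825/387420489

α = P(reject H₀ | H₀ true) = P(Y ≥ 16 | p = 1/3), with Y ~ Binomial(19, 1/3).
P(Y ≥ 16) = Σ_{j=16}^{19} C(19,j)·(1/3)^j·(2/3)^{19-j} = 2825/387420489.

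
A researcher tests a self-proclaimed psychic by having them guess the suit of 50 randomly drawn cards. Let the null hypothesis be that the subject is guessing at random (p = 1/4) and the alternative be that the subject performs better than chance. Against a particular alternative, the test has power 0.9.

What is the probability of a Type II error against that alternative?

0.1

Power = 1 − β, so β = 1 − 0.9 = 0.1.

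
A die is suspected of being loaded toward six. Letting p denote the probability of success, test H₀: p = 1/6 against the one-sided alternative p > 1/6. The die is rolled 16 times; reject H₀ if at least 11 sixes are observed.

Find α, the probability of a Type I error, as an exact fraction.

α = P(reject H₀ | H₀ true) = P(S ≥ 11 | p = 1/6), with S ~ Binomial(16, 1/6).
Summing C(16,j)(1/6)^j(5/6)^{16−j} for j = 11,…,16 gives 4953527/940369969152.

4953527/940369969152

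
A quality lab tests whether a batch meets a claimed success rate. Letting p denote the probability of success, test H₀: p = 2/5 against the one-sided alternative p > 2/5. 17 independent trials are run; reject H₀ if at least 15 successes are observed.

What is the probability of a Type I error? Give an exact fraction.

8716288/152587890625

The Type I error probability is α = P(X ≥ 15) computed under H₀, where X ~ Binomial(17, 2/5).
P(X ≥ 15) = Σ_{j=15}^{17} C(17,j)·(2/5)^j·(3/5)^{17-j} = 8716288/152587890625.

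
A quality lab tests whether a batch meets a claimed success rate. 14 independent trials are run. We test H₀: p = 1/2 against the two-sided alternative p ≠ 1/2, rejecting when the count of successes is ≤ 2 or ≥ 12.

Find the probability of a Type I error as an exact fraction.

53/4096

Under H₀, X ~ Binomial(14, 1/2); α is the probability of landing in either tail, P(X ≤ 2) + P(X ≥ 12).
The two tails are symmetric, so α = 2·(1 + 14 + 91)/2^14 = 212/16384 = 53/4096.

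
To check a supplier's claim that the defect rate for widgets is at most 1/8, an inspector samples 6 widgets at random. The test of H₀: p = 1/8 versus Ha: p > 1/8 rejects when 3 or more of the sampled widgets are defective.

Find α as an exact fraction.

Under H₀, S ~ Binomial(6, 1/8); the Type I error rate is P(S ≥ 3).
Via the complement, α = 1 − Σ_{j=0}^{2} C(6,j)(1/8)^j(7/8)^{6-j} = 3819/131072.

3819/131072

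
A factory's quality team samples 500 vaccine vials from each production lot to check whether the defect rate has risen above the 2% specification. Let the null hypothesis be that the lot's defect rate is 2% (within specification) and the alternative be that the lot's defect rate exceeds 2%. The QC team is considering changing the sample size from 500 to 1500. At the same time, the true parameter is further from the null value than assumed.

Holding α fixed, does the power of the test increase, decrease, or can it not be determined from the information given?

It increases.

More data shrinks sampling variability; the test statistic under Ha concentrates further from the null value, making rejection more likely. A bigger departure from H₀ is easier for the test to detect, so it fails to reject less often. Both changes push β in the same direction.
Since power = 1 − β and β decreases, power increases.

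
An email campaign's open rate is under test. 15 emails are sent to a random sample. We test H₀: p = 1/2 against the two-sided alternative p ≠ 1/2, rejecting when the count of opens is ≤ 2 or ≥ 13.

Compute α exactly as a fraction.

α = P(Y ≤ 2 or Y ≥ 13 | p = 1/2), Y ~ Binomial(15, 1/2).
The two tails are symmetric, so α = 2·(1 + 15 + 105)/2^15 = 242/32768 = 121/16384.

121/16384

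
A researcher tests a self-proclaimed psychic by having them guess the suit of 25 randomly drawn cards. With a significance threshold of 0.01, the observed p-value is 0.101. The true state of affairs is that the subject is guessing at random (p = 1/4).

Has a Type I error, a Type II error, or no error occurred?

The conventional null hypothesis is that the subject is guessing at random (p = 1/4).
Since p = 0.101 ≥ α = 0.01, H₀ is not rejected.
H₀ is true (actually the subject is guessing at random (p = 1/4)).
The decision matches the true state — no error.

No error (correct decision).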